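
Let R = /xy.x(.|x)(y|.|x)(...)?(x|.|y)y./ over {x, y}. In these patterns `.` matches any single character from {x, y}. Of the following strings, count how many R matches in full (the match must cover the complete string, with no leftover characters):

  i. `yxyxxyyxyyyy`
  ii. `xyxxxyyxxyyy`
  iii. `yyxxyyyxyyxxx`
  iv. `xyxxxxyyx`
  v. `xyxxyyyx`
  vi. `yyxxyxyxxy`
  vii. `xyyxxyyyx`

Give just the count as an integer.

3

i → no match — must start with `xy`
ii → match
iii → no match — must start with `xy`
iv → match
v → no match
vi → no match — must start with `xy`
vii → match
Total matched: 3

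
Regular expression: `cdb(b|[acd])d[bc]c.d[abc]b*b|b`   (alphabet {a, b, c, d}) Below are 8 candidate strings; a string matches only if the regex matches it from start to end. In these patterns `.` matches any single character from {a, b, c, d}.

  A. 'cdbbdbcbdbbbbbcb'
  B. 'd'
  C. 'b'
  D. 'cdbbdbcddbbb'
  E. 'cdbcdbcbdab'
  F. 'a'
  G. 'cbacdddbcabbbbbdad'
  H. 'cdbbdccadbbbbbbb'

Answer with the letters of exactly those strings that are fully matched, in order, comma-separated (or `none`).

C, D, E, H

A → no match
B → no match — must end with 'b'
C → match
D → match
E → match
F → no match — must end with 'b'
G → no match — must end with 'b'
H → match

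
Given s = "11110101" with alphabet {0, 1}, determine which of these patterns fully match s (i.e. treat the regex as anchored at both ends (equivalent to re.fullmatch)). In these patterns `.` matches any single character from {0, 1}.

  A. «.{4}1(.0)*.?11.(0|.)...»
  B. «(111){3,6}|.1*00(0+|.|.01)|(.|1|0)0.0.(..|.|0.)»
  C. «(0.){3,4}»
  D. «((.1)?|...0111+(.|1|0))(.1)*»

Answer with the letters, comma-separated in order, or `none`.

D

A → no match
B → no match
C → no match — must start with "0"
D → match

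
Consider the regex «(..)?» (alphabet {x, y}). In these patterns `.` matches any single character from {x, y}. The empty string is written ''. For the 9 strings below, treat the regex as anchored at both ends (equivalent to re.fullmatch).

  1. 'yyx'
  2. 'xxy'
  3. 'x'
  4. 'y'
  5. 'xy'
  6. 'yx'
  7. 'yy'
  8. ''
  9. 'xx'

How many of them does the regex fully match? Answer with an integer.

1 → no match
2 → no match
3 → no match
4 → no match
5 → match
6 → match
7 → match
8 → match
9 → match
Total matched: 5

5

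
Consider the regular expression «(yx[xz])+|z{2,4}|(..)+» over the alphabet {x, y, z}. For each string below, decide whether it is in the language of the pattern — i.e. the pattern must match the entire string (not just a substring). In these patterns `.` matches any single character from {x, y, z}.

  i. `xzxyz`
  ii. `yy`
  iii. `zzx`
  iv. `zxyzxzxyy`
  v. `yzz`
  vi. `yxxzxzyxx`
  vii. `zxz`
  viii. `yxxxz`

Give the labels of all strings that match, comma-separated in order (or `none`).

ii

i. `xzxyz` → no match
ii. `yy` → match
iii. `zzx` → no match
iv. `zxyzxzxyy` → no match
v. `yzz` → no match
vi. `yxxzxzyxx` → no match
vii. `zxz` → no match
viii. `yxxxz` → no match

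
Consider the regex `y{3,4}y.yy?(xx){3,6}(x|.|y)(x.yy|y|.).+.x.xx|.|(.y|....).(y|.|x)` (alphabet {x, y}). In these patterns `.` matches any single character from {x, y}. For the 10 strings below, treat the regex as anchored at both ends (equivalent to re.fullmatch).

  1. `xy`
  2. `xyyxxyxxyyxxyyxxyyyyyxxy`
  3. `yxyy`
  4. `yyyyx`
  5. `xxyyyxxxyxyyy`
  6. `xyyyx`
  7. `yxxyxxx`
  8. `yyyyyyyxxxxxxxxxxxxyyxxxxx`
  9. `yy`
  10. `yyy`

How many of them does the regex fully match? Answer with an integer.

1. `xy` → no match
2 → no match
3. `yxyy` → no match
4. `yyyyx` → no match
5 → no match
6. `xyyyx` → no match
7. `yxxyxxx` → no match
8 → match
9. `yy` → no match
10. `yyy` → no match
Total matched: 1

1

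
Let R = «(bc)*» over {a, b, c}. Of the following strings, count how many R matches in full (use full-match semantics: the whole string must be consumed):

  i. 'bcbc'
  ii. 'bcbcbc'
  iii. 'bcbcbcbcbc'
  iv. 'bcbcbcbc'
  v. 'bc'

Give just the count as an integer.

i. 'bcbc' → match
ii. 'bcbcbc' → match
iii. 'bcbcbcbcbc' → match
iv. 'bcbcbcbc' → match
v. 'bc' → match
Total matched: 5

5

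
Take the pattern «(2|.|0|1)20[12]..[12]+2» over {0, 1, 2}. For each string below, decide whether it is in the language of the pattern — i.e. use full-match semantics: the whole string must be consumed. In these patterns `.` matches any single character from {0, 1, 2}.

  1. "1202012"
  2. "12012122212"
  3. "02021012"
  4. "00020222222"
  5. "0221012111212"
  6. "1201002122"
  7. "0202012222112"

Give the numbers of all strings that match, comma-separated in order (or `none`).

1 → no match
2 → match
3 → match
4 → no match
5 → no match
6 → match
7 → match

2, 3, 6, 7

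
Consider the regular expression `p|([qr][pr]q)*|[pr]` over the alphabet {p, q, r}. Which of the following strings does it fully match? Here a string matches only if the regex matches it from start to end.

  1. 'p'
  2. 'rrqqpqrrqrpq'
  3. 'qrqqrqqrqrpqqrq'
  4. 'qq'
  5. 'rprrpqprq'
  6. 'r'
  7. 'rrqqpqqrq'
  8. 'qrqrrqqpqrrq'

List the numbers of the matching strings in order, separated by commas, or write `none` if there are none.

1, 2, 3, 6, 7, 8

1 → match
2 → match
3 → match
4 → no match
5 → no match
6 → match
7 → match
8 → match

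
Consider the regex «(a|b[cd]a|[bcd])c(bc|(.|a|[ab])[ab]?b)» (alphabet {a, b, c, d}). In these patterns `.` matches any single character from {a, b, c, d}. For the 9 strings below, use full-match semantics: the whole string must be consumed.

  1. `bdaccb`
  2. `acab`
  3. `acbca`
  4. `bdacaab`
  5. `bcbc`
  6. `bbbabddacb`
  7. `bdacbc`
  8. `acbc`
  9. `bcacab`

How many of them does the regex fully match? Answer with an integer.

7

1 → match
2 → match
3 → no match
4 → match
5 → match
6 → no match
7 → match
8 → match
9 → match
Total matched: 7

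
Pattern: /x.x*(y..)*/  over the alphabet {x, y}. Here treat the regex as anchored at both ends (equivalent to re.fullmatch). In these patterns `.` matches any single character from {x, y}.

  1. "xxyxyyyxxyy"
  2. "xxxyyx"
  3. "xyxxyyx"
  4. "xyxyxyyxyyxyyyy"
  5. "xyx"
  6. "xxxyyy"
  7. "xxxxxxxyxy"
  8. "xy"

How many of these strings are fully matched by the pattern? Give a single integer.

1. "xxyxyyyxxyy" → no match
2. "xxxyyx" → match
3. "xyxxyyx" → match
4 → match
5. "xyx" → match
6. "xxxyyy" → match
7. "xxxxxxxyxy" → match
8. "xy" → match
Total matched: 7

7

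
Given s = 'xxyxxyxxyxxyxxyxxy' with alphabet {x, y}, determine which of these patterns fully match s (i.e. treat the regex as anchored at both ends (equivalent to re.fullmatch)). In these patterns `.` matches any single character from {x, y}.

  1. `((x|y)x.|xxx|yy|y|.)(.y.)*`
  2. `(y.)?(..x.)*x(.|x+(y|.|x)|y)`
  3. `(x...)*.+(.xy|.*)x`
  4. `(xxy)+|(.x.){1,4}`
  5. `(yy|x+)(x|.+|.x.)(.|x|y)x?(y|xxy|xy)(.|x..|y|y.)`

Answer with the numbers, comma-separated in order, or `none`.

4, 5

1 → no match
2 → no match
3 → no match — must end with 'x'
4 → match
5 → match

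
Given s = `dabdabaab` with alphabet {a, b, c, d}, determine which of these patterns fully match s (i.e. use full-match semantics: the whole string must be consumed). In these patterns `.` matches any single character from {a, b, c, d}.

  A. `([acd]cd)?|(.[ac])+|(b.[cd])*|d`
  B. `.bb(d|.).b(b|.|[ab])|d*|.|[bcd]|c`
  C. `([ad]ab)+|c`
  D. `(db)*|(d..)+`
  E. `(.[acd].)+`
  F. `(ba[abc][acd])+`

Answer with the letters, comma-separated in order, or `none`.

C, E

A → no match
B → no match
C → match
D → no match
E → match
F → no match — must start with `ba`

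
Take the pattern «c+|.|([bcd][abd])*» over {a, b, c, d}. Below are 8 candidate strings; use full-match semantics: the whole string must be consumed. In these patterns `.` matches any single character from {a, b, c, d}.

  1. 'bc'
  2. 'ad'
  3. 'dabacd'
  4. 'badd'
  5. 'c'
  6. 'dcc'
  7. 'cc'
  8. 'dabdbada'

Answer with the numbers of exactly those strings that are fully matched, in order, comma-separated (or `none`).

3, 4, 5, 7, 8

1 → no match
2 → no match
3 → match
4 → match
5 → match
6 → no match
7 → match
8 → match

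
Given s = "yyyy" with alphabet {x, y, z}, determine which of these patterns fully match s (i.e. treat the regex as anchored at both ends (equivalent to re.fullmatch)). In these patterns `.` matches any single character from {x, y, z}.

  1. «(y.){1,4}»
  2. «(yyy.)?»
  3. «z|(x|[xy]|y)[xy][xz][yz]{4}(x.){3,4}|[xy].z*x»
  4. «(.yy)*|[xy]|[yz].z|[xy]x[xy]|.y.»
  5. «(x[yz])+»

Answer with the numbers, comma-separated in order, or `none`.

1, 2

1 → match
2 → match
3 → no match
4 → no match
5 → no match — must start with "x"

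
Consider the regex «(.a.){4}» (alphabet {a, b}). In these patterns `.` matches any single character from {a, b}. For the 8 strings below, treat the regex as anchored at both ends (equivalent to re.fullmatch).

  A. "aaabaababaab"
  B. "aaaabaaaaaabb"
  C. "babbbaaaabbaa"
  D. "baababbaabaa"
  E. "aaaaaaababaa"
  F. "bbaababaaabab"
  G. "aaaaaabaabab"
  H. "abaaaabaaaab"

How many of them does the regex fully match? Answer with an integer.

3

A. "aaabaababaab" → match
B → no match
C → no match
D. "baababbaabaa" → match
E. "aaaaaaababaa" → no match
F → no match
G. "aaaaaabaabab" → match
H. "abaaaabaaaab" → no match
Total matched: 3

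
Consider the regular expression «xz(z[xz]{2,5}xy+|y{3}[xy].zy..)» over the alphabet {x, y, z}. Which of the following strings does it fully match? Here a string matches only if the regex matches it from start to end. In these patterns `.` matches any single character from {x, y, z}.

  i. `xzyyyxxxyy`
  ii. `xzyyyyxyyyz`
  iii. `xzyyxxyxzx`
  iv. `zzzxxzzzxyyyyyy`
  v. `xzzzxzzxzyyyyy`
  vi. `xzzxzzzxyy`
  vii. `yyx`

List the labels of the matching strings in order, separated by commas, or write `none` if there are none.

i → no match
ii → no match
iii → no match
iv → no match — must start with `xz`
v → no match
vi → match
vii → no match — must start with `xz`

vi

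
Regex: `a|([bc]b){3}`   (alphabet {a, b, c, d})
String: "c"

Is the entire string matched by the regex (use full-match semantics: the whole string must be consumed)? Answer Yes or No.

No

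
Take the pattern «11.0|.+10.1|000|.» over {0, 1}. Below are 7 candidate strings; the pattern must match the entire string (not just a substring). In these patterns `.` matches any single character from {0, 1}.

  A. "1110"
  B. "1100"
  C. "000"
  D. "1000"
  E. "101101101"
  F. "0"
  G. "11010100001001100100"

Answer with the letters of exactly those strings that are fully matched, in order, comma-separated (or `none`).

A, B, C, F

A → match
B → match
C → match
D → no match
E → no match
F → match
G → no match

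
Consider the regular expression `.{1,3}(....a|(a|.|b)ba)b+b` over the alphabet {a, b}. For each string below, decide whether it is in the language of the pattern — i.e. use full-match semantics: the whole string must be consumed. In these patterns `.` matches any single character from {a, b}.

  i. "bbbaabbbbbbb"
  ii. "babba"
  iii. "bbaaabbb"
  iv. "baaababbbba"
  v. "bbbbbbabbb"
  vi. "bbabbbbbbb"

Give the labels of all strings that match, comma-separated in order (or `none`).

i → no match
ii → no match — must end with "bb"
iii → no match
iv → no match — must end with "bb"
v → match
vi → no match

v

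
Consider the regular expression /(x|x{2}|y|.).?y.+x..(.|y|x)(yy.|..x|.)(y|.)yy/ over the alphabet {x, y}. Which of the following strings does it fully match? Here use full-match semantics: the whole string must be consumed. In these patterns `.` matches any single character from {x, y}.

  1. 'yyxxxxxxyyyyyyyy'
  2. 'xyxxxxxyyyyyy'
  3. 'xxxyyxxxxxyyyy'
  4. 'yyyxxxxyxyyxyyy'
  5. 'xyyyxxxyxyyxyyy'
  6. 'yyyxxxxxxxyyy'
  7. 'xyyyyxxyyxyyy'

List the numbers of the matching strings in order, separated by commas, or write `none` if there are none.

1, 2, 3, 4, 5, 6, 7

1 → match
2 → match
3 → match
4 → match
5 → match
6 → match
7 → match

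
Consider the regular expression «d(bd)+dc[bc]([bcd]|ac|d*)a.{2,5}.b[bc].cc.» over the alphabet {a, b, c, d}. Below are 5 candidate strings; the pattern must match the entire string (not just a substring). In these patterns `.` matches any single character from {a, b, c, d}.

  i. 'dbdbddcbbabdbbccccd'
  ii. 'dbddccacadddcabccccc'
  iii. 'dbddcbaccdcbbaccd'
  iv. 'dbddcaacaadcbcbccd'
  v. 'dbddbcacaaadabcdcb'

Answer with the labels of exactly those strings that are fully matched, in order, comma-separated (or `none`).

i, ii, iii

i → match
ii → match
iii → match
iv → no match
v → no match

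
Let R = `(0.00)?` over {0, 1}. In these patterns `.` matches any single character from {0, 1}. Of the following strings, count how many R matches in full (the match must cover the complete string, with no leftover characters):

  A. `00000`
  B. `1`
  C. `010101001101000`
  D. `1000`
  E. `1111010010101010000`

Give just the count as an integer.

0

A. `00000` → no match
B. `1` → no match
C → no match
D. `1000` → no match
E → no match
Total matched: 0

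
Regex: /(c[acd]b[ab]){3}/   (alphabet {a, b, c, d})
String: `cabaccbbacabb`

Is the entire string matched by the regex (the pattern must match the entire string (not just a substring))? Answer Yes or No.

No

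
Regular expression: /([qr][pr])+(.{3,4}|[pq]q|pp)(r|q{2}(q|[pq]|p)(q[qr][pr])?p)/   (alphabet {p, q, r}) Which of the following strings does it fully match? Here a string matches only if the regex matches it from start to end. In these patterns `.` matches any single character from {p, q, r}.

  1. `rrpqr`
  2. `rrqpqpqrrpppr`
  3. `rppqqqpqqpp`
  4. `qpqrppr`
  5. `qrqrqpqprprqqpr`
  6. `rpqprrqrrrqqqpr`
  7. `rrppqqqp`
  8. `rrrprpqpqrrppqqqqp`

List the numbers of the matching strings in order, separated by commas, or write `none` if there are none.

1 → match
2 → match
3 → match
4 → match
5 → match
6 → match
7 → match
8 → match

1, 2, 3, 4, 5, 6, 7, 8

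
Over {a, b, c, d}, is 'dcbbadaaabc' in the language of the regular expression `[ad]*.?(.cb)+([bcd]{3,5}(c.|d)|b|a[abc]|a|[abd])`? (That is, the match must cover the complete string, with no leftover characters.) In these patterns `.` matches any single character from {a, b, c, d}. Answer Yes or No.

No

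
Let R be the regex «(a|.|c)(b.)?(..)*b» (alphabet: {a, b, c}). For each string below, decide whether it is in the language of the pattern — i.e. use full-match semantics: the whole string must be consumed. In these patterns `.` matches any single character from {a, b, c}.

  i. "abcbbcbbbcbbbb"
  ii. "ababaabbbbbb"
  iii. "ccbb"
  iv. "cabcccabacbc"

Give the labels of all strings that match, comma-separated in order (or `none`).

i, ii, iii

i → match
ii → match
iii → match
iv → no match — must end with "b"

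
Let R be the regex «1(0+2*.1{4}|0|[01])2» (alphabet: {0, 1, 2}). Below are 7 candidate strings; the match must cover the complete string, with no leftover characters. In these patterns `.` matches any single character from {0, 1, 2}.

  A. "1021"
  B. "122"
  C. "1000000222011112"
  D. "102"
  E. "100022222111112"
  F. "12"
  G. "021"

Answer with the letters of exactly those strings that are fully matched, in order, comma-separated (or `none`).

C, D, E

A. "1021" → no match — must end with "2"
B. "122" → no match
C → match
D. "102" → match
E → match
F. "12" → no match
G. "021" → no match — must start with "1"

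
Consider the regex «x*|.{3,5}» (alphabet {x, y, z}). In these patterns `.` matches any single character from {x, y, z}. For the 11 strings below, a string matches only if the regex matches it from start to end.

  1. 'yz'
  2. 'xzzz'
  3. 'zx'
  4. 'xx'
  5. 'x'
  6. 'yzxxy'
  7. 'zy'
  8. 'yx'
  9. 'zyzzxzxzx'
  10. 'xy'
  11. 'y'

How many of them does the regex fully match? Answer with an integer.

4

1. 'yz' → no match
2. 'xzzz' → match
3. 'zx' → no match
4. 'xx' → match
5. 'x' → match
6. 'yzxxy' → match
7. 'zy' → no match
8. 'yx' → no match
9. 'zyzzxzxzx' → no match
10. 'xy' → no match
11. 'y' → no match
Total matched: 4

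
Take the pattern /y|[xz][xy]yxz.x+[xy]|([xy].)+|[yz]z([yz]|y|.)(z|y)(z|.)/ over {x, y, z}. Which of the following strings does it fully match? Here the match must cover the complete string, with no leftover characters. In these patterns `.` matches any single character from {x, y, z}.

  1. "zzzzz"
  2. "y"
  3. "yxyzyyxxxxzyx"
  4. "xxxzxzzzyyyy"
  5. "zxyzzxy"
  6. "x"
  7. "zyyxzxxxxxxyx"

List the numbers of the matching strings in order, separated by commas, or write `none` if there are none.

1 → match
2 → match
3 → no match
4 → no match
5 → no match
6 → no match
7 → no match

1, 2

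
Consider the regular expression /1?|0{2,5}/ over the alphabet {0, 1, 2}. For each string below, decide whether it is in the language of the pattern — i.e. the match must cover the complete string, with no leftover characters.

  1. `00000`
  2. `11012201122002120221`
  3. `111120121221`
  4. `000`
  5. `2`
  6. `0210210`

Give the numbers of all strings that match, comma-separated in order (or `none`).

1, 4

1 → match
2 → no match
3 → no match
4 → match
5 → no match
6 → no match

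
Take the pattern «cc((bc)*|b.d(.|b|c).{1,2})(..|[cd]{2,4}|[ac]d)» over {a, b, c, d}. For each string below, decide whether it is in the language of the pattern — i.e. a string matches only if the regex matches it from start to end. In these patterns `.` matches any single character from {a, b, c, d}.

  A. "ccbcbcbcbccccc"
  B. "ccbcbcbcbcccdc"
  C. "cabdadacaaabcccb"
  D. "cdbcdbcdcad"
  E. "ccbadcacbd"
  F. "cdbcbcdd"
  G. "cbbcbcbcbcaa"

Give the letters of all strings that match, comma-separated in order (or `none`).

A, B, E

A → match
B → match
C → no match — must start with "cc"
D → no match — must start with "cc"
E → match
F → no match — must start with "cc"
G → no match — must start with "cc"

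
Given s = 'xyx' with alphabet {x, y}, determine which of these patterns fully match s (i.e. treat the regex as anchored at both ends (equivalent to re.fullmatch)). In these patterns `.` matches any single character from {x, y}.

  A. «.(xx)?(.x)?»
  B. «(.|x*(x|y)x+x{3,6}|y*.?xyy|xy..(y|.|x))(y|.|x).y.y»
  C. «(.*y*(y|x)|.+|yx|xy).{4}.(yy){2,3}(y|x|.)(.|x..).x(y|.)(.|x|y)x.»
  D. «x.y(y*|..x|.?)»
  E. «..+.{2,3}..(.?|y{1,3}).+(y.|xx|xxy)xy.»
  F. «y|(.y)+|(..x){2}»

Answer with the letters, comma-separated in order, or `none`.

A → match
B → no match — must end with 'y'
C → no match
D → no match
E → no match
F → no match

A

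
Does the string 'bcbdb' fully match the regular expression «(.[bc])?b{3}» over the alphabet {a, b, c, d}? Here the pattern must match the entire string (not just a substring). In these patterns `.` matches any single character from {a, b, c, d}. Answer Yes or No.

No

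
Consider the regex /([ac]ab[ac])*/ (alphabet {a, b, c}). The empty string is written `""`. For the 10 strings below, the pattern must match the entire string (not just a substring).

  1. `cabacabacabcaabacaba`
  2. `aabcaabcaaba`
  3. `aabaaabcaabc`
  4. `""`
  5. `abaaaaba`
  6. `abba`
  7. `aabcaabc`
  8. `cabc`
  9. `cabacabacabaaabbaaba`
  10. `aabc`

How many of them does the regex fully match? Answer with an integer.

7

1 → match
2 → match
3 → match
4 → match
5 → no match
6 → no match
7 → match
8 → match
9 → no match
10 → match
Total matched: 7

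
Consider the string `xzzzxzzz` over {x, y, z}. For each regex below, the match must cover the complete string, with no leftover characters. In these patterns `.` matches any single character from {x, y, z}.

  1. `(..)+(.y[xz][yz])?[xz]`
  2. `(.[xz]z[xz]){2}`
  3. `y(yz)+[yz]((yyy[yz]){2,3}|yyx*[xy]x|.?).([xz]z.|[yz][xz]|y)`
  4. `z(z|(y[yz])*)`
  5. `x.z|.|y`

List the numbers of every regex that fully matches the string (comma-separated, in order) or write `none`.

1 → no match
2 → match
3 → no match — must start with `yyz`
4 → no match — must start with `z`
5 → no match

2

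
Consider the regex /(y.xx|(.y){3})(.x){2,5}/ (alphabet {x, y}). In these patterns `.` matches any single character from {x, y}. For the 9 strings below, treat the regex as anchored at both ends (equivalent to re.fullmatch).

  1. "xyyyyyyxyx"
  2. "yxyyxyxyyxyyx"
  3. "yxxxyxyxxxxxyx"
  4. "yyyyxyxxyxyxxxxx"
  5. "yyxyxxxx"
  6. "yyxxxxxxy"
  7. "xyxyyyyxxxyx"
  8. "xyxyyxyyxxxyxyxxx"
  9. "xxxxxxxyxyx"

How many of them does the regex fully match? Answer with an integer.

1. "xyyyyyyxyx" → match
2 → no match
3 → match
4 → match
5. "yyxyxxxx" → no match
6. "yyxxxxxxy" → no match — must end with "x"
7. "xyxyyyyxxxyx" → match
8 → no match
9. "xxxxxxxyxyx" → no match
Total matched: 4

4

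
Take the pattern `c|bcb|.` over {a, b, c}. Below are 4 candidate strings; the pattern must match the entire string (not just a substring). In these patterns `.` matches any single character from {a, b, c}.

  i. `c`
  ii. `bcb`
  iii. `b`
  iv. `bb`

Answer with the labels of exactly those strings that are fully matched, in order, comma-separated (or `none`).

i → match
ii → match
iii → match
iv → no match

i, ii, iii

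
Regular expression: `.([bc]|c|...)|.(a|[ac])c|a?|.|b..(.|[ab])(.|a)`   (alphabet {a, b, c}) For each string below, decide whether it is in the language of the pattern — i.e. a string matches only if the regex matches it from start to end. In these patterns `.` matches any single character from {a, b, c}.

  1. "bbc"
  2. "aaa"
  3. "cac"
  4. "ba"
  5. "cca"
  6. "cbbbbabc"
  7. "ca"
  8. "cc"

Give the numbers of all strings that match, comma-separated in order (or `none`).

3, 8

1 → no match
2 → no match
3 → match
4 → no match
5 → no match
6 → no match
7 → no match
8 → match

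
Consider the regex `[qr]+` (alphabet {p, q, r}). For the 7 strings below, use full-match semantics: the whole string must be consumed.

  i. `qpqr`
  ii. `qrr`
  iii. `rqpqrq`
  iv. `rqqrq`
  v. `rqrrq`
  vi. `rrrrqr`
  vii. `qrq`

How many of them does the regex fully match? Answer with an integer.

i → no match
ii → match
iii → no match
iv → match
v → match
vi → match
vii → match
Total matched: 5

5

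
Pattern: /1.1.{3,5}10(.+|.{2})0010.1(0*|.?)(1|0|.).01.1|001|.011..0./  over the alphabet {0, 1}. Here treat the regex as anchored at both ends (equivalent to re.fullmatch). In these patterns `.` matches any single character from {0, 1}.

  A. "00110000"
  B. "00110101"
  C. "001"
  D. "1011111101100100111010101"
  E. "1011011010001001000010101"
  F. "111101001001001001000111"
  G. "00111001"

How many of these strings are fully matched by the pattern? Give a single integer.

A → match
B → match
C → match
D → no match
E → match
F → match
G → match
Total matched: 6

6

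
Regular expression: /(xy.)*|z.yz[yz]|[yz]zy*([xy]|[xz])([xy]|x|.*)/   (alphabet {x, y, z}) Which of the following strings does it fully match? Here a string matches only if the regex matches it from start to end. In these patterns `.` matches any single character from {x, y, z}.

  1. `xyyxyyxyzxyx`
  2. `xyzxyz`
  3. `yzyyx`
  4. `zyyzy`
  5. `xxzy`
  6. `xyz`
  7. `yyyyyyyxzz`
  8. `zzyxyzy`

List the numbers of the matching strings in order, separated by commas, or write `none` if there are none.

1, 2, 3, 4, 6, 8

1 → match
2 → match
3 → match
4 → match
5 → no match
6 → match
7 → no match
8 → match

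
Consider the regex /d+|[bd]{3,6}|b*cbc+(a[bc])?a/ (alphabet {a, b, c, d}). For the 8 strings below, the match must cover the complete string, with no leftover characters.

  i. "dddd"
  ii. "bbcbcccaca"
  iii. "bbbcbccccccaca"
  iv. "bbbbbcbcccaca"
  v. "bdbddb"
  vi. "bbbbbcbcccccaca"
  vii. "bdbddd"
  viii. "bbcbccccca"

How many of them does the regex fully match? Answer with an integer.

8

i. "dddd" → match
ii. "bbcbcccaca" → match
iii → match
iv → match
v. "bdbddb" → match
vi → match
vii. "bdbddd" → match
viii. "bbcbccccca" → match
Total matched: 8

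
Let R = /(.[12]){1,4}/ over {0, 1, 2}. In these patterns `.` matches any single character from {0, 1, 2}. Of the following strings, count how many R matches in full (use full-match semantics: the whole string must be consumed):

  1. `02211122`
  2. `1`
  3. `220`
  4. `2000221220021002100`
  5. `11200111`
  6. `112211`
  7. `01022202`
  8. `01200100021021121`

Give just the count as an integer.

3

1 → match
2 → no match
3 → no match
4 → no match
5 → no match
6 → match
7 → match
8 → no match
Total matched: 3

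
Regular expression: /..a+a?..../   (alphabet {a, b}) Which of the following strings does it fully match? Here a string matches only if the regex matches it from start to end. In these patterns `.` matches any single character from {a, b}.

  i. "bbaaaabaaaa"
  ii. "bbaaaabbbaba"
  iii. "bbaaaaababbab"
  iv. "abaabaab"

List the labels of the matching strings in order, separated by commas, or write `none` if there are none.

i → no match
ii → no match
iii → no match
iv → match

iv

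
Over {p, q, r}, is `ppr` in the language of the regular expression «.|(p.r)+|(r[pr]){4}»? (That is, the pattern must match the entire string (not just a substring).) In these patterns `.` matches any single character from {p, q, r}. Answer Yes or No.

Yes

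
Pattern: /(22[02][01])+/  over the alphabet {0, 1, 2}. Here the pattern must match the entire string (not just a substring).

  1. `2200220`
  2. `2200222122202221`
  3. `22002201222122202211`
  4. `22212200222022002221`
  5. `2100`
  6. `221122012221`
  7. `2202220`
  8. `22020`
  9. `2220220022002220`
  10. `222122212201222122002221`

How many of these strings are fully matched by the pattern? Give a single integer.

4

1 → no match
2 → match
3 → no match
4 → match
5 → no match — must start with `22`
6 → no match
7 → no match
8 → no match
9 → match
10 → match
Total matched: 4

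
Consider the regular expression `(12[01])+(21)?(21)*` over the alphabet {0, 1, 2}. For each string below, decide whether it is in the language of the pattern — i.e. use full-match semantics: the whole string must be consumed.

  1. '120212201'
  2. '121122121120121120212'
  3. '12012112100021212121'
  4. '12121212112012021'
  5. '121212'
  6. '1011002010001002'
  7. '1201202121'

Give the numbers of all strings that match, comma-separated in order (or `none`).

1 → no match
2 → no match
3 → no match
4 → no match
5 → no match
6 → no match — must start with '12'
7 → match

7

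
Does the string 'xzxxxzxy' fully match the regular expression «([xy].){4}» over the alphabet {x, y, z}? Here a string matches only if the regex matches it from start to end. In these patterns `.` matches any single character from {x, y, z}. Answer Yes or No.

Yes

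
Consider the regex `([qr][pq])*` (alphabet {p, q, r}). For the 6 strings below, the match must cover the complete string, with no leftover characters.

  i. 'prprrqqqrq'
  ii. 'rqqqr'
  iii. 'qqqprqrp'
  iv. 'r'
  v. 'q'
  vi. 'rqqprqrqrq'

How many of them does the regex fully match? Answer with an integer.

i → no match
ii → no match
iii → match
iv → no match
v → no match
vi → match
Total matched: 2

2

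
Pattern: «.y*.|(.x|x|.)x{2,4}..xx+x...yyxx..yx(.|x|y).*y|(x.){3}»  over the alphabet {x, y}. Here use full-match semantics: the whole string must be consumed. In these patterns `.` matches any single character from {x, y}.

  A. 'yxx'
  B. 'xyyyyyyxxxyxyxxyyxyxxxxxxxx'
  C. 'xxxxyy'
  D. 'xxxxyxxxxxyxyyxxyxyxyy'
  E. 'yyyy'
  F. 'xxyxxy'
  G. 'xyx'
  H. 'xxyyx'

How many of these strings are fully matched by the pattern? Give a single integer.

3

A → no match
B → no match
C → no match
D → match
E → match
F → no match
G → match
H → no match
Total matched: 3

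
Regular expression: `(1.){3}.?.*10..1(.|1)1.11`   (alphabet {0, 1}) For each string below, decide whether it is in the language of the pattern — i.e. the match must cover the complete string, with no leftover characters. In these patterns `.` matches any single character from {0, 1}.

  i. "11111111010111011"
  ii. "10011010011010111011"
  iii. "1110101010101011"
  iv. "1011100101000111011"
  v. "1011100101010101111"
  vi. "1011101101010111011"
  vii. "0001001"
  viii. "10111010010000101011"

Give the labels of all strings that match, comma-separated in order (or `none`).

i → match
ii → no match
iii → match
iv → match
v → match
vi → match
vii → no match — must start with "1"
viii → no match

i, iii, iv, v, vi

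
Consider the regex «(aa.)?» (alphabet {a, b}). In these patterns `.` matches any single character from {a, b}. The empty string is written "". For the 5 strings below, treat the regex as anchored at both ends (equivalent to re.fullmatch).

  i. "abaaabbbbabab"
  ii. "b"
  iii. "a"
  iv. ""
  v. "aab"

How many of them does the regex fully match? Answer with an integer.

2

i → no match
ii → no match
iii → no match
iv → match
v → match
Total matched: 2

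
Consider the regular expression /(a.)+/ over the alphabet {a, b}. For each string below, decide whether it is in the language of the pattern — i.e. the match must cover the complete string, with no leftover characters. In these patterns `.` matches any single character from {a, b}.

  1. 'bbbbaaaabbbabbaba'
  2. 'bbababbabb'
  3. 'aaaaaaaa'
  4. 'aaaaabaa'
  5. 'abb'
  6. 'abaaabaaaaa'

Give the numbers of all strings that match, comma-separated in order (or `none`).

1 → no match — must start with 'a'
2. 'bbababbabb' → no match — must start with 'a'
3. 'aaaaaaaa' → match
4. 'aaaaabaa' → match
5. 'abb' → no match
6. 'abaaabaaaaa' → no match

3, 4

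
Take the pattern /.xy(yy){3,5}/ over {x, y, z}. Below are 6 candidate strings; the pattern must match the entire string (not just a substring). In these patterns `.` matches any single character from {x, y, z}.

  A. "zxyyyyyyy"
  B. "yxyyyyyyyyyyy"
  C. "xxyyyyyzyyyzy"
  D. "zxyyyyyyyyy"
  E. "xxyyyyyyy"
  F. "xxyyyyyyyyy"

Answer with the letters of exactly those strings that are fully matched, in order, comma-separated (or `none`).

A → match
B → match
C → no match — must end with "yy"
D → match
E → match
F → match

A, B, D, E, F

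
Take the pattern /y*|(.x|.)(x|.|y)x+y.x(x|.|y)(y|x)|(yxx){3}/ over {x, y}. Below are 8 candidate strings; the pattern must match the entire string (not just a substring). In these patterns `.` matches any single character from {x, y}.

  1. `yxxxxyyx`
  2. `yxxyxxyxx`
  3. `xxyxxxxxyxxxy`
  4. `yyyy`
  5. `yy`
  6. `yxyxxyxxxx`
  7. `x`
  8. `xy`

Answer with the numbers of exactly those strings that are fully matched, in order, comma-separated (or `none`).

2, 3, 4, 5, 6

1 → no match
2 → match
3 → match
4 → match
5 → match
6 → match
7 → no match
8 → no match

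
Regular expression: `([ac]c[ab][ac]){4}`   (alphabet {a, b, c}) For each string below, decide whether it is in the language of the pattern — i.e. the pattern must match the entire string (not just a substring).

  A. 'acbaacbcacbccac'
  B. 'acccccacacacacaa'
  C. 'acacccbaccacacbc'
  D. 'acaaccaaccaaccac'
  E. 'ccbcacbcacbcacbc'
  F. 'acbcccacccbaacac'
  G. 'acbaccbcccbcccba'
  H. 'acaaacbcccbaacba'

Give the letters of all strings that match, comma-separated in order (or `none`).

C, D, E, F, G, H

A → no match
B → no match
C → match
D → match
E → match
F → match
G → match
H → match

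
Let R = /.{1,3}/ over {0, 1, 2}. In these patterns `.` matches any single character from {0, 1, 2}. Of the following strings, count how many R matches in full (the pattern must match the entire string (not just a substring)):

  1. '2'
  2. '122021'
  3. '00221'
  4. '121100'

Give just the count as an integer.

1. '2' → match
2. '122021' → no match
3. '00221' → no match
4. '121100' → no match
Total matched: 1

1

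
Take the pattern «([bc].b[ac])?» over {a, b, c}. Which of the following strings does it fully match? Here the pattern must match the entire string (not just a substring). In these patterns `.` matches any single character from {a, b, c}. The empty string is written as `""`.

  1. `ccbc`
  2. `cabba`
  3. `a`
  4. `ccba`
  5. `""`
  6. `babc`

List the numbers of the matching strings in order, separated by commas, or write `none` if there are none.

1, 4, 5, 6

1 → match
2 → no match
3 → no match
4 → match
5 → match
6 → match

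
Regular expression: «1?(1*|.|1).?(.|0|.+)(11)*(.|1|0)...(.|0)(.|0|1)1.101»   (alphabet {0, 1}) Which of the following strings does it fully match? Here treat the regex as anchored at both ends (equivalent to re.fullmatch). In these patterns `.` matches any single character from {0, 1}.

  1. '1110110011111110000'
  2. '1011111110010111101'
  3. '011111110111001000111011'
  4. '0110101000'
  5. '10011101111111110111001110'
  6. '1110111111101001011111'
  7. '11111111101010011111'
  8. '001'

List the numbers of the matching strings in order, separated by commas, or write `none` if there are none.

2

1 → no match — must end with '101'
2 → match
3 → no match — must end with '101'
4 → no match — must end with '101'
5 → no match — must end with '101'
6 → no match — must end with '101'
7 → no match — must end with '101'
8 → no match — must end with '101'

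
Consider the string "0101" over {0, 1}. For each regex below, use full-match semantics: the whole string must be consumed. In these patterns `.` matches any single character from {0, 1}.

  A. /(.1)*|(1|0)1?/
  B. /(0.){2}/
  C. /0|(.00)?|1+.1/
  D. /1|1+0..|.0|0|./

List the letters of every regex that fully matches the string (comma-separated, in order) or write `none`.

A, B

A → match
B → match
C → no match
D → no match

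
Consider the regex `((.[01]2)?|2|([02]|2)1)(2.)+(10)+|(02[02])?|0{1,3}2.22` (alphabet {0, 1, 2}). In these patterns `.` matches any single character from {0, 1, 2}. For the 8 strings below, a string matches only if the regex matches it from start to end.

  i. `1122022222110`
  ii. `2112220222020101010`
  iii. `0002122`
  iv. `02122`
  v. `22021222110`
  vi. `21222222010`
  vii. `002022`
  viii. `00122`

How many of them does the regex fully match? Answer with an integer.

6

i → match
ii → no match
iii → match
iv → match
v → match
vi → match
vii → match
viii → no match
Total matched: 6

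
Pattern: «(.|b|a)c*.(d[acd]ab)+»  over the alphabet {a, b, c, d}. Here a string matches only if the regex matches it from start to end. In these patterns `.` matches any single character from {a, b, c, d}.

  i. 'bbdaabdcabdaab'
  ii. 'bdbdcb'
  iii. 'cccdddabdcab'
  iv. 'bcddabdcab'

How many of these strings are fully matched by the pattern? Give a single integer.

3

i → match
ii → no match — must end with 'ab'
iii → match
iv → match
Total matched: 3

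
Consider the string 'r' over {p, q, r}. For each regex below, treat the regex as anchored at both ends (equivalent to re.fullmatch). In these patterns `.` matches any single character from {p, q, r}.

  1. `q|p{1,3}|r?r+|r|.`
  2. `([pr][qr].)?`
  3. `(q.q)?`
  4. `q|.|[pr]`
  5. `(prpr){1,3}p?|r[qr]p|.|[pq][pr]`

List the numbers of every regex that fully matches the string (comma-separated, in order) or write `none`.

1, 4, 5

1 → match
2 → no match
3 → no match
4 → match
5 → match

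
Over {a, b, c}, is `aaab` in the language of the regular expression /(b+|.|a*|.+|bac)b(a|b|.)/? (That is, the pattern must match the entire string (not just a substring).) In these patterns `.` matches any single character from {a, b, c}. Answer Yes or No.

No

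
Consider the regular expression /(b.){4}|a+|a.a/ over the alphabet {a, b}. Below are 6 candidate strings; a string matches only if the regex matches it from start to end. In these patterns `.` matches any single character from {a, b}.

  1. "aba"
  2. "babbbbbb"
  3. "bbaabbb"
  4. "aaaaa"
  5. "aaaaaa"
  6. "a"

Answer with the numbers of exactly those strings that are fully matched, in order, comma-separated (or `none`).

1 → match
2 → match
3 → no match
4 → match
5 → match
6 → match

1, 2, 4, 5, 6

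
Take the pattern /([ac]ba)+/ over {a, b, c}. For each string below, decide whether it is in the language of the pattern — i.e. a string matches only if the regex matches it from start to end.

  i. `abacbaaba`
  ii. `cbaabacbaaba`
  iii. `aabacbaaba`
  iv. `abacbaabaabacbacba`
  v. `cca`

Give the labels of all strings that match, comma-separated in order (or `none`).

i → match
ii → match
iii → no match
iv → match
v → no match — must end with `ba`

i, ii, iv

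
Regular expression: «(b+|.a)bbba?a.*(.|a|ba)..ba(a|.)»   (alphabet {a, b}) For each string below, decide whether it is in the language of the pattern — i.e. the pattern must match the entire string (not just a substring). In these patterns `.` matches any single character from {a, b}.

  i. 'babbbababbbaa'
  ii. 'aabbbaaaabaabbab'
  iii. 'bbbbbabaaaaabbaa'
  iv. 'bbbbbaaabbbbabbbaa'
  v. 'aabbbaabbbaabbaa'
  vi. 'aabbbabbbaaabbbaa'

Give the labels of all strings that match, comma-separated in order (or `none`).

i → match
ii → match
iii → match
iv → match
v → match
vi → match

i, ii, iii, iv, v, vi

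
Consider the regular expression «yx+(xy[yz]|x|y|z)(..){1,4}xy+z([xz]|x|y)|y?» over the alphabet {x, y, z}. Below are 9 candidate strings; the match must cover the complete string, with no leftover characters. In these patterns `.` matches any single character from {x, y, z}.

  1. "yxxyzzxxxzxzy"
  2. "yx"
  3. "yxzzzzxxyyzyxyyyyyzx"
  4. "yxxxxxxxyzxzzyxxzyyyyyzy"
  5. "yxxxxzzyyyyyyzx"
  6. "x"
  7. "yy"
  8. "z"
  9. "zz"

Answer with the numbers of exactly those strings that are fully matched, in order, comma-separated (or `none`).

none

1 → no match
2 → no match
3 → no match
4 → no match
5 → no match
6 → no match
7 → no match
8 → no match
9 → no match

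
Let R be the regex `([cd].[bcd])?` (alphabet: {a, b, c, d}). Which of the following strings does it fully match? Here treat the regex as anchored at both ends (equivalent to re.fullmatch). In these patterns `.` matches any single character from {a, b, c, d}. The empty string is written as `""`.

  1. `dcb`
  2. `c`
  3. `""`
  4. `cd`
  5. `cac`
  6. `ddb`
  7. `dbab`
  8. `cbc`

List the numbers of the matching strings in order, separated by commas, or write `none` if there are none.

1, 3, 5, 6, 8

1 → match
2 → no match
3 → match
4 → no match
5 → match
6 → match
7 → no match
8 → match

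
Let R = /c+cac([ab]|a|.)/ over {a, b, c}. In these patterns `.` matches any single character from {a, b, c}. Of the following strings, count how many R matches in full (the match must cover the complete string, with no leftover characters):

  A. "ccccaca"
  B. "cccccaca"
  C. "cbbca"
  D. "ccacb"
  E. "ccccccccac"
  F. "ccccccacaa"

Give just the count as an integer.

A. "ccccaca" → match
B. "cccccaca" → match
C. "cbbca" → no match
D. "ccacb" → match
E. "ccccccccac" → no match
F. "ccccccacaa" → no match
Total matched: 3

3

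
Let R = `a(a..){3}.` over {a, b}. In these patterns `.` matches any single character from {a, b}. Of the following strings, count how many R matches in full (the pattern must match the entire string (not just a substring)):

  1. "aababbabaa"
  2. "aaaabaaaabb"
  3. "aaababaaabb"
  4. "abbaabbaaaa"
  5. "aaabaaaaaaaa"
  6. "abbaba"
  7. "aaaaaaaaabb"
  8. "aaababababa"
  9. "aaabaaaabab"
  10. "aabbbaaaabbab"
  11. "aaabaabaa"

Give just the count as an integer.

1 → no match
2 → no match
3 → match
4 → no match — must start with "aa"
5 → no match
6 → no match — must start with "aa"
7 → match
8 → no match
9 → match
10 → no match
11 → no match
Total matched: 3

3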